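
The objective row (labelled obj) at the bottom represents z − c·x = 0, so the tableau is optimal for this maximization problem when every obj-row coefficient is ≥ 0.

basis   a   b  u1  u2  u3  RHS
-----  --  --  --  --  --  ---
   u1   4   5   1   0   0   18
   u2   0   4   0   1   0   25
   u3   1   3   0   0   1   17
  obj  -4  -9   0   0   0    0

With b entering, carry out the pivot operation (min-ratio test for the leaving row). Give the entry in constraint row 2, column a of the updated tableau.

-16/5

Ratio test on column b — row 1: 18/5 = 18/5; row 2: 25/4 = 25/4; row 3: 17/3 = 17/3. Minimum is 18/5 at row 1 (u1 leaves); pivot element 5.
Divide row 1 by 5; eliminate column b from the other rows.
Row 2 update in column a: 0 − 4·(4/5) = -16/5.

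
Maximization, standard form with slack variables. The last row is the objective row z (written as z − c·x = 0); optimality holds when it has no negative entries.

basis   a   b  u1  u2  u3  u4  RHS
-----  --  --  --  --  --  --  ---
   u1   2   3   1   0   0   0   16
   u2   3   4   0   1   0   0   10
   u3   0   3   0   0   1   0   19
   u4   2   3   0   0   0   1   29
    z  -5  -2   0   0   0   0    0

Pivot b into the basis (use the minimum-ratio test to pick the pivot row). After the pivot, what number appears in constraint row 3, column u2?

-3/4

Ratio test on column b — row 1: 16/3 = 16/3; row 2: 10/4 = 5/2; row 3: 19/3 = 19/3; row 4: 29/3 = 29/3. Minimum is 5/2 at row 2 (u2 leaves); pivot element 4.
Divide row 2 by 4; eliminate column b from the other rows.
Row 3 update in column u2: 0 − 3·(1/4) = -3/4.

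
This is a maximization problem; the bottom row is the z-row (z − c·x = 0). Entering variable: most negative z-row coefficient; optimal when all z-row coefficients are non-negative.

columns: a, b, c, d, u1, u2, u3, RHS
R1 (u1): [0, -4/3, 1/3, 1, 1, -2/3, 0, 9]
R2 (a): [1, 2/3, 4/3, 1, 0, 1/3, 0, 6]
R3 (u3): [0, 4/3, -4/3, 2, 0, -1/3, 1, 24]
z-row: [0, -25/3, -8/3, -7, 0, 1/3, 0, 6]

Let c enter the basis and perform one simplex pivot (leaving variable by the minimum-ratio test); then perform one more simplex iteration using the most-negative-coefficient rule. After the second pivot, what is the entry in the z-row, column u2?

9/2

Ratio test on column c — row 1: 9/(1/3) = 27; row 2: 6/(4/3) = 9/2; row 3: entry -4/3 ≤ 0. Minimum is 9/2 at row 2 (a leaves); pivot element 4/3.
Divide row 2 by 4/3; eliminate column c from the other rows.
Second iteration: most negative z-row entry is -7 in column b, so b enters.
Ratio test on column b — row 1: entry -3/2 ≤ 0; row 2: (9/2)/(1/2) = 9; row 3: 30/2 = 15. Minimum is 9 at row 2 (c leaves); pivot element 1/2.
Divide row 2 by 1/2; eliminate column b from the other rows.
After both pivots, the entry at the z-row, column u2 is 9/2.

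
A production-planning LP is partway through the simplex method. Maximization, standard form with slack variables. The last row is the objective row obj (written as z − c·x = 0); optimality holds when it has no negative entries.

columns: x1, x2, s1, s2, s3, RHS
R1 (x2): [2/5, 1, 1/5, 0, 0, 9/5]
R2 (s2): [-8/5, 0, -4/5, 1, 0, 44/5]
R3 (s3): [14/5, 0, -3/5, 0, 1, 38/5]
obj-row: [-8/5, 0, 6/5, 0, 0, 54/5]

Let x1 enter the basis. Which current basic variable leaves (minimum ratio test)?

s3

Column x1 entries and ratios — x2: (9/5)/(2/5) = 9/2; s2: -8/5 ≤ 0, skip; s3: (38/5)/(14/5) = 19/7.
Smallest ratio is 19/7 in the row of s3, so s3 leaves.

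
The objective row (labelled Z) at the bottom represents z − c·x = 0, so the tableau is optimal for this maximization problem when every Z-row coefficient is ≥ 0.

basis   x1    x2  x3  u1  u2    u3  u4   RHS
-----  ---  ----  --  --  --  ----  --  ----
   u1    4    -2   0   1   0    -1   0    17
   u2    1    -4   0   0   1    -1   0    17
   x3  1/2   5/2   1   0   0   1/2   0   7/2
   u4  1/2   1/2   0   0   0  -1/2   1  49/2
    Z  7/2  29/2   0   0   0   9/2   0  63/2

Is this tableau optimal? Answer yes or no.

Every Z-row coefficient is ≥ 0, so the tableau is optimal.

yes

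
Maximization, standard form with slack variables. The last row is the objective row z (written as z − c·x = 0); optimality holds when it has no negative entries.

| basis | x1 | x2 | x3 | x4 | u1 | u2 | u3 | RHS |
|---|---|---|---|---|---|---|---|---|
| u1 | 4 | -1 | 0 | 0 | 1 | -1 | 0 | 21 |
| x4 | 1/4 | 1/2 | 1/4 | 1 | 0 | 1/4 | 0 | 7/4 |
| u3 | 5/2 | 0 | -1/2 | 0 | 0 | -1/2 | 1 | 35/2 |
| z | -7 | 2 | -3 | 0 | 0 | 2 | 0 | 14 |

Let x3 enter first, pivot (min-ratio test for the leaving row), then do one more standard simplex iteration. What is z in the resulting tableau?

56

Ratio test on column x3 — row 1: entry 0 ≤ 0; row 2: (7/4)/(1/4) = 7; row 3: entry -1/2 ≤ 0. Minimum is 7 at row 2 (x4 leaves); pivot element 1/4.
Pivot on row 2; the z-row RHS becomes 14 − (-3)·7 = 35.
Next entering variable (most negative z-row entry -4): x1.
Ratio test on column x1 — row 1: 21/4 = 21/4; row 2: 7/1 = 7; row 3: 21/3 = 7. Minimum is 21/4 at row 1 (u1 leaves); pivot element 4.
After the second pivot the z-row RHS is 35 − (-4)·(21/4) = 56.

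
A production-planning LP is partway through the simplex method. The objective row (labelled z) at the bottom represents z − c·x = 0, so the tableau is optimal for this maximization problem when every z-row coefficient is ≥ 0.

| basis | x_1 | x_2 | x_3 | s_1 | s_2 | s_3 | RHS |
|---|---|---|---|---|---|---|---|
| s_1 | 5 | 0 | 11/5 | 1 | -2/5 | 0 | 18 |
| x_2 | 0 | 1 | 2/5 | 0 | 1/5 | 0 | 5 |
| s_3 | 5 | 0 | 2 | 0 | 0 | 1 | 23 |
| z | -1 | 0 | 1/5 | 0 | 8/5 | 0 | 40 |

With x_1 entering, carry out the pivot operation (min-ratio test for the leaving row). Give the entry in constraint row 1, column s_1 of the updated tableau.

Ratio test on column x_1 — row 1: 18/5 = 18/5; row 2: entry 0 ≤ 0; row 3: 23/5 = 23/5. Minimum is 18/5 at row 1 (s_1 leaves); pivot element 5.
Divide row 1 by 5; eliminate column x_1 from the other rows.
In the new row 1, the s_1 entry is the old entry divided by the pivot: 1/5 = 1/5.

1/5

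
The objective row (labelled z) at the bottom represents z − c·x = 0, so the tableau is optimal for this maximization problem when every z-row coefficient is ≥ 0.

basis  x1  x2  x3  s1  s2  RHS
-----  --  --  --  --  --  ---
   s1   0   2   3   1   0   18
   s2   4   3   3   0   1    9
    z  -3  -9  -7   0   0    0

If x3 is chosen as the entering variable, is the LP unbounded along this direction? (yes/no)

no

Column x3 has positive entries in row(s) 1, 2, so the ratio test bounds it — not unbounded.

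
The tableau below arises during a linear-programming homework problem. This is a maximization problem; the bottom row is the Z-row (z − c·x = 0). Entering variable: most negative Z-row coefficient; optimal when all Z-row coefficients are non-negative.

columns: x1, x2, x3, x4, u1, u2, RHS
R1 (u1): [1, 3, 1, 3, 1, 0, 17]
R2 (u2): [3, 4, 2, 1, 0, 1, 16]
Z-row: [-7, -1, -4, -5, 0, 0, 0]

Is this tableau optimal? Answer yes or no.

The Z-row has a negative entry -7 in column x1, so it is not optimal.

no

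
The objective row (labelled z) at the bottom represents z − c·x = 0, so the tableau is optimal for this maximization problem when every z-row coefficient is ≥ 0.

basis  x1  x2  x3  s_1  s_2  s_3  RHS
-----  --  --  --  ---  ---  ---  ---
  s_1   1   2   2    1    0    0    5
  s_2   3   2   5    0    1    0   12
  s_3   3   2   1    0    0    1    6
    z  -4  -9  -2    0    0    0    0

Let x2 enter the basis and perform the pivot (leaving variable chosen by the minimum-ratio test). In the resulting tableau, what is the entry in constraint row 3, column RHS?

Ratio test on column x2 — row 1: 5/2 = 5/2; row 2: 12/2 = 6; row 3: 6/2 = 3. Minimum is 5/2 at row 1 (s_1 leaves); pivot element 2.
Divide row 1 by 2; eliminate column x2 from the other rows.
Row 3 update in column RHS: 6 − 2·(5/2) = 1.

1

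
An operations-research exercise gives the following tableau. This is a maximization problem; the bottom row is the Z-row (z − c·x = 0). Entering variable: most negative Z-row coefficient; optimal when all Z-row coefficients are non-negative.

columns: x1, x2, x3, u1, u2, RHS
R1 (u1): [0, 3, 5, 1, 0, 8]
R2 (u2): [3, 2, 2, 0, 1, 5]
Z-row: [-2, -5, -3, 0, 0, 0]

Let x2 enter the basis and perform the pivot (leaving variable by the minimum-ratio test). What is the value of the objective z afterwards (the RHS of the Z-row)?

Ratio test on column x2 — row 1: 8/3 = 8/3; row 2: 5/2 = 5/2. Minimum is 5/2 at row 2 (u2 leaves); pivot element 2.
Pivot on row 2; the Z-row RHS becomes 0 − (-5)·(5/2) = 25/2.

25/2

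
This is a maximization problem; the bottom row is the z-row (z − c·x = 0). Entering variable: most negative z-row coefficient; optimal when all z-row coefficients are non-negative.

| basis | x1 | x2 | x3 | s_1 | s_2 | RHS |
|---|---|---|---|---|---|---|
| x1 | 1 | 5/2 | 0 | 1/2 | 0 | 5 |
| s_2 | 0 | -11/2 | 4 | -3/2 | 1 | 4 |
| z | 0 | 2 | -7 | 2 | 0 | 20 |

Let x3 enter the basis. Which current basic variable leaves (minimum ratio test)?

Column x3 entries and ratios — x1: 0 ≤ 0, skip; s_2: 4/4 = 1.
Smallest ratio is 1 in the row of s_2, so s_2 leaves.

s_2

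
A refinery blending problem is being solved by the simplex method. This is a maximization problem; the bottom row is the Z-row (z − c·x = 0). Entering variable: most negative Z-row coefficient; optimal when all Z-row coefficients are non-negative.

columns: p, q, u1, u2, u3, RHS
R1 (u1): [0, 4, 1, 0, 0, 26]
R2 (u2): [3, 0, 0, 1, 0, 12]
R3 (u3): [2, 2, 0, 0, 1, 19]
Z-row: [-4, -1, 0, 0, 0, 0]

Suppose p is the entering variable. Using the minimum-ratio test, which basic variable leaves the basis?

u2

Column p entries and ratios — u1: 0 ≤ 0, skip; u2: 12/3 = 4; u3: 19/2 = 19/2.
Smallest ratio is 4 in the row of u2, so u2 leaves.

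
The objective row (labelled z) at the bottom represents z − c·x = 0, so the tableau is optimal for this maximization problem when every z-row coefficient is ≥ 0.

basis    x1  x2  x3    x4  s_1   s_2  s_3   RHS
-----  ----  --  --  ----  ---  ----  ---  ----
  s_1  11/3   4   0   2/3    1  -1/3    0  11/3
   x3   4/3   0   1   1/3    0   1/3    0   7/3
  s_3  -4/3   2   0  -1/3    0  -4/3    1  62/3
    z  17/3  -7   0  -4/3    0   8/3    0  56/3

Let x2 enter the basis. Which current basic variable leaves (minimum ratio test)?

s_1

Column x2 entries and ratios — s_1: (11/3)/4 = 11/12; x3: 0 ≤ 0, skip; s_3: (62/3)/2 = 31/3.
Smallest ratio is 11/12 in the row of s_1, so s_1 leaves.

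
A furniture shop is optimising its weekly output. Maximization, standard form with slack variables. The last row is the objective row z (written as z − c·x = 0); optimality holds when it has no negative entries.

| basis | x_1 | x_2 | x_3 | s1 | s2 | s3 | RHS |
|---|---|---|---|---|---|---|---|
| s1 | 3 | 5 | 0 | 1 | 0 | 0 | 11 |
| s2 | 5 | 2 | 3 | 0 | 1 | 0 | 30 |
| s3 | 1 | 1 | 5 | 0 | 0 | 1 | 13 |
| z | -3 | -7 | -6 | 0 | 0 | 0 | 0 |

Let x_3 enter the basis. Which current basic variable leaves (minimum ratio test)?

Column x_3 entries and ratios — s1: 0 ≤ 0, skip; s2: 30/3 = 10; s3: 13/5 = 13/5.
Smallest ratio is 13/5 in the row of s3, so s3 leaves.

s3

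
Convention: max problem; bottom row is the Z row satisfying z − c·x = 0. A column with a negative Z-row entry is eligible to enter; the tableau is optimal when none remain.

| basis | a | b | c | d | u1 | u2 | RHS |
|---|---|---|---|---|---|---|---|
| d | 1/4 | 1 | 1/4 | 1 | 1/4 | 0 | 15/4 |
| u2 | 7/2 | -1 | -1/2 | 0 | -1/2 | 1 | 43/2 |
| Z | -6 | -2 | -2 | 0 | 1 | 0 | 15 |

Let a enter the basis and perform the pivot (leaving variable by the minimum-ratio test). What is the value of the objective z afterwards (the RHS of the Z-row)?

Ratio test on column a — row 1: (15/4)/(1/4) = 15; row 2: (43/2)/(7/2) = 43/7. Minimum is 43/7 at row 2 (u2 leaves); pivot element 7/2.
Pivot on row 2; the Z-row RHS becomes 15 − (-6)·(43/7) = 363/7.

363/7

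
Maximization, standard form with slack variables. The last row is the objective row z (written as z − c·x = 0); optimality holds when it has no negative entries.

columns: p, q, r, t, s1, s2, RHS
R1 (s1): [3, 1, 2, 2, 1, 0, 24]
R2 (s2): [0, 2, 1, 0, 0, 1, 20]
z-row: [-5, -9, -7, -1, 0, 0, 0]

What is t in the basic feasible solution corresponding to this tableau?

t is not in the basis, so in the current basic feasible solution t = 0.

0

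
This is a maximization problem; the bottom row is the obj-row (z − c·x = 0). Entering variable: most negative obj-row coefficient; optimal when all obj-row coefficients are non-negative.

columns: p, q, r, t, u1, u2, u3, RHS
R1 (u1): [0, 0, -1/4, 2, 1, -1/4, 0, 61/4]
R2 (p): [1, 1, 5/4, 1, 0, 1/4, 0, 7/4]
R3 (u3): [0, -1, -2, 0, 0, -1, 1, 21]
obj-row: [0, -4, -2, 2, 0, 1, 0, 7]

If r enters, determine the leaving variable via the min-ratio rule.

p

Column r entries and ratios — u1: -1/4 ≤ 0, skip; p: (7/4)/(5/4) = 7/5; u3: -2 ≤ 0, skip.
Smallest ratio is 7/5 in the row of p, so p leaves.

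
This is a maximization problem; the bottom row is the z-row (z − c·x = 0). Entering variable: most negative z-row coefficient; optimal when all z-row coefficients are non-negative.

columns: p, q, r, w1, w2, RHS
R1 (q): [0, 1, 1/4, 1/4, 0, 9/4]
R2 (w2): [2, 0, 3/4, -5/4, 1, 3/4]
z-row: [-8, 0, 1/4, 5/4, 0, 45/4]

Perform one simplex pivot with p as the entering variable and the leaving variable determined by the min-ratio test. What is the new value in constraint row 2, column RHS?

3/8

Ratio test on column p — row 1: entry 0 ≤ 0; row 2: (3/4)/2 = 3/8. Minimum is 3/8 at row 2 (w2 leaves); pivot element 2.
Divide row 2 by 2; eliminate column p from the other rows.
In the new row 2, the RHS entry is the old entry divided by the pivot: (3/4)/2 = 3/8.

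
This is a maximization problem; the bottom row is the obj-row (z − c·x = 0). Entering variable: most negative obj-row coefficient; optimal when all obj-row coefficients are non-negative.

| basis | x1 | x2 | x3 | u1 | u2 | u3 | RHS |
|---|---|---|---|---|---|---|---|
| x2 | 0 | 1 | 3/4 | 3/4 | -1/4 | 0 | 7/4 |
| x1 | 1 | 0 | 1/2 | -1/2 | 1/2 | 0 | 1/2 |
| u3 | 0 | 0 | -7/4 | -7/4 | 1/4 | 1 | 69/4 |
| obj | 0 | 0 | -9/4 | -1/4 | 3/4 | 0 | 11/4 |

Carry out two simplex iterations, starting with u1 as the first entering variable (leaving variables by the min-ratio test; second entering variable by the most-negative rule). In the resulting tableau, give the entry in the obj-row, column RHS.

20/3

Ratio test on column u1 — row 1: (7/4)/(3/4) = 7/3; row 2: entry -1/2 ≤ 0; row 3: entry -7/4 ≤ 0. Minimum is 7/3 at row 1 (x2 leaves); pivot element 3/4.
Divide row 1 by 3/4; eliminate column u1 from the other rows.
Second iteration: most negative obj-row entry is -2 in column x3, so x3 enters.
Ratio test on column x3 — row 1: (7/3)/1 = 7/3; row 2: (5/3)/1 = 5/3; row 3: entry 0 ≤ 0. Minimum is 5/3 at row 2 (x1 leaves); pivot element 1.
Divide row 2 by 1; eliminate column x3 from the other rows.
After both pivots, the entry at the obj-row, column RHS is 20/3.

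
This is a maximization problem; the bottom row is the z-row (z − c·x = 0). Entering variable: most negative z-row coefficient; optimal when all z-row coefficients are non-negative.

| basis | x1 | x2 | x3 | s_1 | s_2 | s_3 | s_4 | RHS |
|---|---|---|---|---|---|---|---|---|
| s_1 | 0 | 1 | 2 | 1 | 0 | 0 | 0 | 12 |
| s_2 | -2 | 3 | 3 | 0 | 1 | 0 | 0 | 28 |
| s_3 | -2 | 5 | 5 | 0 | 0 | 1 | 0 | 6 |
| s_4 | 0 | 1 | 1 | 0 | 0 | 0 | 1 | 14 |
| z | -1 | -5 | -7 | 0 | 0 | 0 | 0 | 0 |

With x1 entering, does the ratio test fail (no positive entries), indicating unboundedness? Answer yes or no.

yes

Every constraint-row entry in column x1 is ≤ 0, so increasing x1 is unbounded.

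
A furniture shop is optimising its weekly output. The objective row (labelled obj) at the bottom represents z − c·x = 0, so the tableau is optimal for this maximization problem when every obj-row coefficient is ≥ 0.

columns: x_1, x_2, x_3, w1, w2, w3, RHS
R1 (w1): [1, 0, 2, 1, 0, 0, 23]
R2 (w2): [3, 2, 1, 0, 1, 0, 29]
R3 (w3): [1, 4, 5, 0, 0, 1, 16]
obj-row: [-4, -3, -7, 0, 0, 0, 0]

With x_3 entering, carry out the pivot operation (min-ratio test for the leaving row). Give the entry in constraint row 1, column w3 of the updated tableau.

-2/5

Ratio test on column x_3 — row 1: 23/2 = 23/2; row 2: 29/1 = 29; row 3: 16/5 = 16/5. Minimum is 16/5 at row 3 (w3 leaves); pivot element 5.
Divide row 3 by 5; eliminate column x_3 from the other rows.
Row 1 update in column w3: 0 − 2·(1/5) = -2/5.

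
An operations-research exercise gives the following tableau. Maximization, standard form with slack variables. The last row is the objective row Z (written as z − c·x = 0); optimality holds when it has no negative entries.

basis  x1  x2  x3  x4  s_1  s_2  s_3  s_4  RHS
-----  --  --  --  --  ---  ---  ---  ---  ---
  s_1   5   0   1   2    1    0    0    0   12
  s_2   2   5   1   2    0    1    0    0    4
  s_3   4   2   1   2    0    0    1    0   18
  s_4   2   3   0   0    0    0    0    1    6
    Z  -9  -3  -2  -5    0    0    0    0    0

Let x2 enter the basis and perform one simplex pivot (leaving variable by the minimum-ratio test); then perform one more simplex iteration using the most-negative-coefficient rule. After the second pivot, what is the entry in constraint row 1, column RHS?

2

Ratio test on column x2 — row 1: entry 0 ≤ 0; row 2: 4/5 = 4/5; row 3: 18/2 = 9; row 4: 6/3 = 2. Minimum is 4/5 at row 2 (s_2 leaves); pivot element 5.
Divide row 2 by 5; eliminate column x2 from the other rows.
Second iteration: most negative Z-row entry is -39/5 in column x1, so x1 enters.
Ratio test on column x1 — row 1: 12/5 = 12/5; row 2: (4/5)/(2/5) = 2; row 3: (82/5)/(16/5) = 41/8; row 4: (18/5)/(4/5) = 9/2. Minimum is 2 at row 2 (x2 leaves); pivot element 2/5.
Divide row 2 by 2/5; eliminate column x1 from the other rows.
After both pivots, the entry at constraint row 1, column RHS is 2.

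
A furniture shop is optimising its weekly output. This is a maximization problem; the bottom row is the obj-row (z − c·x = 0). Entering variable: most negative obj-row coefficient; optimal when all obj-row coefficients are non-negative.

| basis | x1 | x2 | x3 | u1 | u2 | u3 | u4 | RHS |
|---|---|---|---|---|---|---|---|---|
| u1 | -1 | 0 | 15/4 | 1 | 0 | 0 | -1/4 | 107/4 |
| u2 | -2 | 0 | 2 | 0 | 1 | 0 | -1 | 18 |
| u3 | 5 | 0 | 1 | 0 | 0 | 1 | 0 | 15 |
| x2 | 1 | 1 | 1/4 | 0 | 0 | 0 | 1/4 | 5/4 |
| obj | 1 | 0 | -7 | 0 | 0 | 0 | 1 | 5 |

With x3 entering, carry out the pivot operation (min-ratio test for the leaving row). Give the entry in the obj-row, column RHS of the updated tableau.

40

Ratio test on column x3 — row 1: (107/4)/(15/4) = 107/15; row 2: 18/2 = 9; row 3: 15/1 = 15; row 4: (5/4)/(1/4) = 5. Minimum is 5 at row 4 (x2 leaves); pivot element 1/4.
Divide row 4 by 1/4; eliminate column x3 from the other rows.
obj-row update in column RHS: 5 − (-7)·5 = 40.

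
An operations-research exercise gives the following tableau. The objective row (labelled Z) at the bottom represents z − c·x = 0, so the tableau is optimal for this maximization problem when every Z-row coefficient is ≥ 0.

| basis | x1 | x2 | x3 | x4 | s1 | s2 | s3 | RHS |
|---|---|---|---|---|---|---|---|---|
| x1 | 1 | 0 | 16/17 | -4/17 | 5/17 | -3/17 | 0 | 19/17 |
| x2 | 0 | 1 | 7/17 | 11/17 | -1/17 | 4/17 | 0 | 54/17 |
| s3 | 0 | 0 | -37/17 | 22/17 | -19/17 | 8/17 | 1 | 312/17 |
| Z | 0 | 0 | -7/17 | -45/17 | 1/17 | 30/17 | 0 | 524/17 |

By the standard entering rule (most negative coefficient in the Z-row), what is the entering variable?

x4

Negative Z-row entries: x3: -7/17, x4: -45/17.
The most negative is -45/17 in column x4, so x4 enters.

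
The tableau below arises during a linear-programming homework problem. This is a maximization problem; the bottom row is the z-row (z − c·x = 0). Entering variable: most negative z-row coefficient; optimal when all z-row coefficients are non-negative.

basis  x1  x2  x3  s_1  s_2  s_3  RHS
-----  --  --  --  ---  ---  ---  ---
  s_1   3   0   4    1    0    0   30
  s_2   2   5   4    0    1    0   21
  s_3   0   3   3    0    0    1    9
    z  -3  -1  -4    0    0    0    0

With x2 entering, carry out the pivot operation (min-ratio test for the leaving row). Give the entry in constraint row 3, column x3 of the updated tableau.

Ratio test on column x2 — row 1: entry 0 ≤ 0; row 2: 21/5 = 21/5; row 3: 9/3 = 3. Minimum is 3 at row 3 (s_3 leaves); pivot element 3.
Divide row 3 by 3; eliminate column x2 from the other rows.
In the new row 3, the x3 entry is the old entry divided by the pivot: 3/3 = 1.

1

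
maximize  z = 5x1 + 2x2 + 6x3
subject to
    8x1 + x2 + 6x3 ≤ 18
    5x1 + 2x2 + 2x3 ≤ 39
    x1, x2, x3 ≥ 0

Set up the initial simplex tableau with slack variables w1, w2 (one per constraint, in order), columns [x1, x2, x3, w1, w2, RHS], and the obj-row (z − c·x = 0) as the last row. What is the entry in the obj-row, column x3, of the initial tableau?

The obj-row carries the negated objective coefficients: the x3 entry is -6.

-6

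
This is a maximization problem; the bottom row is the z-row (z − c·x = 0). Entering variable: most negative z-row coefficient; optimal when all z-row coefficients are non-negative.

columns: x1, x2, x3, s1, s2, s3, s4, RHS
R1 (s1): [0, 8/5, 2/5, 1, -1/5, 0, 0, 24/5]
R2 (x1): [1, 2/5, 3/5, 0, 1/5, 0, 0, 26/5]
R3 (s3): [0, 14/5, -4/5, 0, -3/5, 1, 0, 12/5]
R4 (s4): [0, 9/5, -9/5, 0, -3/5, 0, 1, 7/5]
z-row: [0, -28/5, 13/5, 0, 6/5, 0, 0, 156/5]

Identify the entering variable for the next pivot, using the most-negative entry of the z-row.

x2

Negative z-row entries: x2: -28/5.
The most negative is -28/5 in column x2, so x2 enters.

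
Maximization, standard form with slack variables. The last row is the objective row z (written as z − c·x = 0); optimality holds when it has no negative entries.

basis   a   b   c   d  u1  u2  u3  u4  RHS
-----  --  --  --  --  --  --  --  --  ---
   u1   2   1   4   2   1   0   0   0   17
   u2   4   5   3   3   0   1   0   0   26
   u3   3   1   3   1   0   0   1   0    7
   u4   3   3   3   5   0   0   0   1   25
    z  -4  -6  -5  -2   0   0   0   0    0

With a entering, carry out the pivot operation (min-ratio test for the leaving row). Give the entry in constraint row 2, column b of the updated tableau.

Ratio test on column a — row 1: 17/2 = 17/2; row 2: 26/4 = 13/2; row 3: 7/3 = 7/3; row 4: 25/3 = 25/3. Minimum is 7/3 at row 3 (u3 leaves); pivot element 3.
Divide row 3 by 3; eliminate column a from the other rows.
Row 2 update in column b: 5 − 4·(1/3) = 11/3.

11/3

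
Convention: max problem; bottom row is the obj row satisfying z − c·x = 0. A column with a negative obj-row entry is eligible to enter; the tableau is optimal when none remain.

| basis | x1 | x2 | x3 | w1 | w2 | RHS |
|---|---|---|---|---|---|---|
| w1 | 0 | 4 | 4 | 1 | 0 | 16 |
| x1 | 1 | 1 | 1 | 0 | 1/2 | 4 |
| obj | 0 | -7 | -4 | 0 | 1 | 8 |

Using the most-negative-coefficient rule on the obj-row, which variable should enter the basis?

Negative obj-row entries: x2: -7, x3: -4.
The most negative is -7 in column x2, so x2 enters.

x2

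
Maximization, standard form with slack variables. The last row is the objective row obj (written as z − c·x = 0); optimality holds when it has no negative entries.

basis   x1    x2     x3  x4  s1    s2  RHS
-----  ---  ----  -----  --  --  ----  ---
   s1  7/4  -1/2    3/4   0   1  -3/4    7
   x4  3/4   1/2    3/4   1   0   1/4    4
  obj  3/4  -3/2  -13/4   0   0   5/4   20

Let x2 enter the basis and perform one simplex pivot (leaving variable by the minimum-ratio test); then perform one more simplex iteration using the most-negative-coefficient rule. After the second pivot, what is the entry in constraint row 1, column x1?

1

Ratio test on column x2 — row 1: entry -1/2 ≤ 0; row 2: 4/(1/2) = 8. Minimum is 8 at row 2 (x4 leaves); pivot element 1/2.
Divide row 2 by 1/2; eliminate column x2 from the other rows.
Second iteration: most negative obj-row entry is -1 in column x3, so x3 enters.
Ratio test on column x3 — row 1: 11/(3/2) = 22/3; row 2: 8/(3/2) = 16/3. Minimum is 16/3 at row 2 (x2 leaves); pivot element 3/2.
Divide row 2 by 3/2; eliminate column x3 from the other rows.
After both pivots, the entry at constraint row 1, column x1 is 1.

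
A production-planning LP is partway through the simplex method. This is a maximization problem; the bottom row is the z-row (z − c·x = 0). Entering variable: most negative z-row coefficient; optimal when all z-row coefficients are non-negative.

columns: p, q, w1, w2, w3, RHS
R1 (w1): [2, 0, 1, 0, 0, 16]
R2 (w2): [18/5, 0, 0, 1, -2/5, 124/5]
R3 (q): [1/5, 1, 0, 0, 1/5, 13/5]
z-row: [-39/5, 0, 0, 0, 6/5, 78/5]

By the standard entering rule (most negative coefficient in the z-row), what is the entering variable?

p

Negative z-row entries: p: -39/5.
The most negative is -39/5 in column p, so p enters.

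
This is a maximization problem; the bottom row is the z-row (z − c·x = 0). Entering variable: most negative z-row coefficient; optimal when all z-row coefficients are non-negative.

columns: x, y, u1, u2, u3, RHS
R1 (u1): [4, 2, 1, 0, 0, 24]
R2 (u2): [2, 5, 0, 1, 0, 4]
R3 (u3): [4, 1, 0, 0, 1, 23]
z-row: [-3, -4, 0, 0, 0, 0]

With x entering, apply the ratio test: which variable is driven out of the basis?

Column x entries and ratios — u1: 24/4 = 6; u2: 4/2 = 2; u3: 23/4 = 23/4.
Smallest ratio is 2 in the row of u2, so u2 leaves.

u2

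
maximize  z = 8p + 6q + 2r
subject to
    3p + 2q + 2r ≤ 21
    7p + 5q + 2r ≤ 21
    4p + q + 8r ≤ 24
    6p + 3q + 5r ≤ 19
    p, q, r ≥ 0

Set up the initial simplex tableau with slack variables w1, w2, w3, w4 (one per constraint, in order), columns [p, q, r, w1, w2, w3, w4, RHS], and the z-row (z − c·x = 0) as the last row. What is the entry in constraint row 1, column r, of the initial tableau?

2

Constraint 1 has coefficient 2 on r.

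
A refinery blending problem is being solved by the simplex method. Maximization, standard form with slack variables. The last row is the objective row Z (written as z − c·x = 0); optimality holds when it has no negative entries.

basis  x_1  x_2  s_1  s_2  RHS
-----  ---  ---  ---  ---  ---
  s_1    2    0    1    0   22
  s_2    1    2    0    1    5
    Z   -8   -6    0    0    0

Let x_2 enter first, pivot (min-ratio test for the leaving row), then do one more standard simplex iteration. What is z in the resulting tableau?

Ratio test on column x_2 — row 1: entry 0 ≤ 0; row 2: 5/2 = 5/2. Minimum is 5/2 at row 2 (s_2 leaves); pivot element 2.
Pivot on row 2; the Z-row RHS becomes 0 − (-6)·(5/2) = 15.
Next entering variable (most negative Z-row entry -5): x_1.
Ratio test on column x_1 — row 1: 22/2 = 11; row 2: (5/2)/(1/2) = 5. Minimum is 5 at row 2 (x_2 leaves); pivot element 1/2.
After the second pivot the Z-row RHS is 15 − (-5)·5 = 40.

40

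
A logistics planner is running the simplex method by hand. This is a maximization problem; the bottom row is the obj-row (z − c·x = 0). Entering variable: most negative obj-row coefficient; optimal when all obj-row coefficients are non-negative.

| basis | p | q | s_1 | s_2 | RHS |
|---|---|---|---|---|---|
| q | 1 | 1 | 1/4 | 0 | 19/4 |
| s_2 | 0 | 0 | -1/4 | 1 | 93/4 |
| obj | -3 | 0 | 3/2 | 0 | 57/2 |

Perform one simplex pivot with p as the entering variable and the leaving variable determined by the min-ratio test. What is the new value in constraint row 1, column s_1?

Ratio test on column p — row 1: (19/4)/1 = 19/4; row 2: entry 0 ≤ 0. Minimum is 19/4 at row 1 (q leaves); pivot element 1.
Divide row 1 by 1; eliminate column p from the other rows.
In the new row 1, the s_1 entry is the old entry divided by the pivot: (1/4)/1 = 1/4.

1/4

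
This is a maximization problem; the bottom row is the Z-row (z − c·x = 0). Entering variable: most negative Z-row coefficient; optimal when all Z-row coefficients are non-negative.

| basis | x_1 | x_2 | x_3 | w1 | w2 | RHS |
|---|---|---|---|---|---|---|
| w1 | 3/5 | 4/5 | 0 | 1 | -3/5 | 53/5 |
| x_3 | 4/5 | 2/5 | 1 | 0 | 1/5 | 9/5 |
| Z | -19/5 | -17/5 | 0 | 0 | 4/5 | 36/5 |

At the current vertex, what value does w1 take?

w1 is basic (row 1); its value is the RHS of that row, 53/5.

53/5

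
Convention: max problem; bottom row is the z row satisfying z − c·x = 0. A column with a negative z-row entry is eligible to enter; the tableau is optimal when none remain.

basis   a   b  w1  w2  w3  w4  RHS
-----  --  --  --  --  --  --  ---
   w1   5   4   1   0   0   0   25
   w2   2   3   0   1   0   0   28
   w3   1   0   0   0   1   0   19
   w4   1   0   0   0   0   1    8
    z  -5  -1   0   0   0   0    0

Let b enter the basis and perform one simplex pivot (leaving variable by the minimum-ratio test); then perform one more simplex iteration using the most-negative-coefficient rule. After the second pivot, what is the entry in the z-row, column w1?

Ratio test on column b — row 1: 25/4 = 25/4; row 2: 28/3 = 28/3; row 3: entry 0 ≤ 0; row 4: entry 0 ≤ 0. Minimum is 25/4 at row 1 (w1 leaves); pivot element 4.
Divide row 1 by 4; eliminate column b from the other rows.
Second iteration: most negative z-row entry is -15/4 in column a, so a enters.
Ratio test on column a — row 1: (25/4)/(5/4) = 5; row 2: entry -7/4 ≤ 0; row 3: 19/1 = 19; row 4: 8/1 = 8. Minimum is 5 at row 1 (b leaves); pivot element 5/4.
Divide row 1 by 5/4; eliminate column a from the other rows.
After both pivots, the entry at the z-row, column w1 is 1.

1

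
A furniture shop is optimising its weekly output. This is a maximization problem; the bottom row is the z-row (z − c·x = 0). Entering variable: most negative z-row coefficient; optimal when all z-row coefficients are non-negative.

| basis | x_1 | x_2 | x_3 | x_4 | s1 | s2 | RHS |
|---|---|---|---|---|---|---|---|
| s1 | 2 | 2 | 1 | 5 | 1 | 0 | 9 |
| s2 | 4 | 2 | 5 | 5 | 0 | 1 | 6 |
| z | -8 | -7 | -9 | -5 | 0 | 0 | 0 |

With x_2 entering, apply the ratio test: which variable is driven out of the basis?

s2

Column x_2 entries and ratios — s1: 9/2 = 9/2; s2: 6/2 = 3.
Smallest ratio is 3 in the row of s2, so s2 leaves.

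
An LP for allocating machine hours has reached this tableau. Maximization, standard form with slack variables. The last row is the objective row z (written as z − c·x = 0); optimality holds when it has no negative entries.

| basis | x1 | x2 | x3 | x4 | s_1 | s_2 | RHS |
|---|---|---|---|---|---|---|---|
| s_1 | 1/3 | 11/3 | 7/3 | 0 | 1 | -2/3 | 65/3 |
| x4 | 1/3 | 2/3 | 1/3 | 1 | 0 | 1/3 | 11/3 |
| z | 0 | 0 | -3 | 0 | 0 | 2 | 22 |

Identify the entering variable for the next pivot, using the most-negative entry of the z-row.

x3

Negative z-row entries: x3: -3.
The most negative is -3 in column x3, so x3 enters.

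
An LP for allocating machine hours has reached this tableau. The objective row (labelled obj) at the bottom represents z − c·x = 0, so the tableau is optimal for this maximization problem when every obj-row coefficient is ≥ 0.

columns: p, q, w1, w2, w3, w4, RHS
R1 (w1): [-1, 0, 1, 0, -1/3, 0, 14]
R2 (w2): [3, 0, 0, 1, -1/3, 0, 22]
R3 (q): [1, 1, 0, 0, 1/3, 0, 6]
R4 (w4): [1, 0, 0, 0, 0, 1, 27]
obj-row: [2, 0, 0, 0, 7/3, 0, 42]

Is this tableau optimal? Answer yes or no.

Every obj-row coefficient is ≥ 0, so the tableau is optimal.

yes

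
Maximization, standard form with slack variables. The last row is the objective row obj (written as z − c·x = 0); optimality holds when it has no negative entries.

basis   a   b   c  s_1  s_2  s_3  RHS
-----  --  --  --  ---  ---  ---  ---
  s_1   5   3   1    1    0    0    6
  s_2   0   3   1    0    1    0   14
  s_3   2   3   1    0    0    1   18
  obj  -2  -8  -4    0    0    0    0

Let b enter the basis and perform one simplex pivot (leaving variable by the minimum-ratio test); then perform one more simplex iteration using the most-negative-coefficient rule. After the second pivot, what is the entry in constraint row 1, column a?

5

Ratio test on column b — row 1: 6/3 = 2; row 2: 14/3 = 14/3; row 3: 18/3 = 6. Minimum is 2 at row 1 (s_1 leaves); pivot element 3.
Divide row 1 by 3; eliminate column b from the other rows.
Second iteration: most negative obj-row entry is -4/3 in column c, so c enters.
Ratio test on column c — row 1: 2/(1/3) = 6; row 2: entry 0 ≤ 0; row 3: entry 0 ≤ 0. Minimum is 6 at row 1 (b leaves); pivot element 1/3.
Divide row 1 by 1/3; eliminate column c from the other rows.
After both pivots, the entry at constraint row 1, column a is 5.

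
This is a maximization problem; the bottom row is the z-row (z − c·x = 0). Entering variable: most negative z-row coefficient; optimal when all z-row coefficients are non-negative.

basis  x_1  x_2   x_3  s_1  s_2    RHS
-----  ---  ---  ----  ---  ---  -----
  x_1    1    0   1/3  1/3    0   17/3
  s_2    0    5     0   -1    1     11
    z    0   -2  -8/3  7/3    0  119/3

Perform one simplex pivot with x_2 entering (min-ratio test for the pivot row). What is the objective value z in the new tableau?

Ratio test on column x_2 — row 1: entry 0 ≤ 0; row 2: 11/5 = 11/5. Minimum is 11/5 at row 2 (s_2 leaves); pivot element 5.
Pivot on row 2; the z-row RHS becomes 119/3 − (-2)·(11/5) = 661/15.

661/15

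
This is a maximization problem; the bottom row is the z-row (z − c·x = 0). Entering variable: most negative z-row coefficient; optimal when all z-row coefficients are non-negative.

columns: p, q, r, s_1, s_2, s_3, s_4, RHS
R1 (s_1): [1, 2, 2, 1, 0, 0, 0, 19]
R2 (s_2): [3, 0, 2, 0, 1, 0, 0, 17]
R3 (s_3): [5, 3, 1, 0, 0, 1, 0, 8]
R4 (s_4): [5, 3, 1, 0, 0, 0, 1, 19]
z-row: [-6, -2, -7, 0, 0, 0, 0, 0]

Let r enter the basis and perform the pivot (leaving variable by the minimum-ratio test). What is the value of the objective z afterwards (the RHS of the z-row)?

Ratio test on column r — row 1: 19/2 = 19/2; row 2: 17/2 = 17/2; row 3: 8/1 = 8; row 4: 19/1 = 19. Minimum is 8 at row 3 (s_3 leaves); pivot element 1.
Pivot on row 3; the z-row RHS becomes 0 − (-7)·8 = 56.

56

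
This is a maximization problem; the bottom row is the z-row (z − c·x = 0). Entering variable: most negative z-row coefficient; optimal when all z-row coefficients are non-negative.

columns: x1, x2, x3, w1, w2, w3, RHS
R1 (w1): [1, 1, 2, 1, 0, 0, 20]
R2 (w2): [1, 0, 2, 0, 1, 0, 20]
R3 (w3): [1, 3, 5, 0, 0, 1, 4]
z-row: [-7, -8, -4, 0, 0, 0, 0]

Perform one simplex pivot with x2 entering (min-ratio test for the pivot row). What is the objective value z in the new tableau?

32/3

Ratio test on column x2 — row 1: 20/1 = 20; row 2: entry 0 ≤ 0; row 3: 4/3 = 4/3. Minimum is 4/3 at row 3 (w3 leaves); pivot element 3.
Pivot on row 3; the z-row RHS becomes 0 − (-8)·(4/3) = 32/3.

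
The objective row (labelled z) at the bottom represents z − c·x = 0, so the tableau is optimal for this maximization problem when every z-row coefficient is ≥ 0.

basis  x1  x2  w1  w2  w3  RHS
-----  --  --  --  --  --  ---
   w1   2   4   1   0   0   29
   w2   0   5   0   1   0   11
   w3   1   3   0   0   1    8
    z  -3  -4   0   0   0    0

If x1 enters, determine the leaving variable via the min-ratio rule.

Column x1 entries and ratios — w1: 29/2 = 29/2; w2: 0 ≤ 0, skip; w3: 8/1 = 8.
Smallest ratio is 8 in the row of w3, so w3 leaves.

w3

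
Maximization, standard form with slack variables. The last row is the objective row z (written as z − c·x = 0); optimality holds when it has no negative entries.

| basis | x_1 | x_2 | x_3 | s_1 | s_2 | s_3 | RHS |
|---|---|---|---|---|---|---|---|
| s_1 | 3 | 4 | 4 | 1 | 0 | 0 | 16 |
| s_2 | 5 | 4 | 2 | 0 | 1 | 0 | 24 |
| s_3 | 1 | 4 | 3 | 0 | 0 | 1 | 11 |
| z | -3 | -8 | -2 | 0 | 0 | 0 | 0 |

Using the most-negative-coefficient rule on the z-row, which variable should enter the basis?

x_2

Negative z-row entries: x_1: -3, x_2: -8, x_3: -2.
The most negative is -8 in column x_2, so x_2 enters.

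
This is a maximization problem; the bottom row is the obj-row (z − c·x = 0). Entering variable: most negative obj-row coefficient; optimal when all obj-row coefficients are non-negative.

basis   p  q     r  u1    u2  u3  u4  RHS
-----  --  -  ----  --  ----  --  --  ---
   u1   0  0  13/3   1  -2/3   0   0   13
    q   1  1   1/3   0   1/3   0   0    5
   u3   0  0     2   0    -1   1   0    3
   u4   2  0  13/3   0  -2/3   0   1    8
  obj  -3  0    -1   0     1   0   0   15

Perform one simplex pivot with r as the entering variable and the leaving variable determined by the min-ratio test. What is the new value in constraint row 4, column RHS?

Ratio test on column r — row 1: 13/(13/3) = 3; row 2: 5/(1/3) = 15; row 3: 3/2 = 3/2; row 4: 8/(13/3) = 24/13. Minimum is 3/2 at row 3 (u3 leaves); pivot element 2.
Divide row 3 by 2; eliminate column r from the other rows.
Row 4 update in column RHS: 8 − (13/3)·(3/2) = 3/2.

3/2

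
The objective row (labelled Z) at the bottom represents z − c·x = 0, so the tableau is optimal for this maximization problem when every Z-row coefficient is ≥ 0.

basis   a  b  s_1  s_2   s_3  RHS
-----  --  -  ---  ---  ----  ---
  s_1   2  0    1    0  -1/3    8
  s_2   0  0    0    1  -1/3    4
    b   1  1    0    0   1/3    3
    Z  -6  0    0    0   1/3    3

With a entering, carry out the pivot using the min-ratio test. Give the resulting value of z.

21

Ratio test on column a — row 1: 8/2 = 4; row 2: entry 0 ≤ 0; row 3: 3/1 = 3. Minimum is 3 at row 3 (b leaves); pivot element 1.
Pivot on row 3; the Z-row RHS becomes 3 − (-6)·3 = 21.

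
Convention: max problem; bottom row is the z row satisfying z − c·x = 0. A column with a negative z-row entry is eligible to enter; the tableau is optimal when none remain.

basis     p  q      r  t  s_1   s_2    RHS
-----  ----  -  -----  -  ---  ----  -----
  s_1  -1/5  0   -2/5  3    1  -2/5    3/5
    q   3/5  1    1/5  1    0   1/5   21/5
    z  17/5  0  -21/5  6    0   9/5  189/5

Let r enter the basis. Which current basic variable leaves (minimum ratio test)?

q

Column r entries and ratios — s_1: -2/5 ≤ 0, skip; q: (21/5)/(1/5) = 21.
Smallest ratio is 21 in the row of q, so q leaves.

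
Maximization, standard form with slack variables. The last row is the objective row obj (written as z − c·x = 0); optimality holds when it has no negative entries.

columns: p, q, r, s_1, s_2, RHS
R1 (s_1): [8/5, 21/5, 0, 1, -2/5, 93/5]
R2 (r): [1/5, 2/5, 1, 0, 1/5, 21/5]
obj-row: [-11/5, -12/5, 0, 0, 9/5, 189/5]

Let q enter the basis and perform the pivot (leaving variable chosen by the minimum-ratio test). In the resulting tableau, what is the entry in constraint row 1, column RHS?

Ratio test on column q — row 1: (93/5)/(21/5) = 31/7; row 2: (21/5)/(2/5) = 21/2. Minimum is 31/7 at row 1 (s_1 leaves); pivot element 21/5.
Divide row 1 by 21/5; eliminate column q from the other rows.
In the new row 1, the RHS entry is the old entry divided by the pivot: (93/5)/(21/5) = 31/7.

31/7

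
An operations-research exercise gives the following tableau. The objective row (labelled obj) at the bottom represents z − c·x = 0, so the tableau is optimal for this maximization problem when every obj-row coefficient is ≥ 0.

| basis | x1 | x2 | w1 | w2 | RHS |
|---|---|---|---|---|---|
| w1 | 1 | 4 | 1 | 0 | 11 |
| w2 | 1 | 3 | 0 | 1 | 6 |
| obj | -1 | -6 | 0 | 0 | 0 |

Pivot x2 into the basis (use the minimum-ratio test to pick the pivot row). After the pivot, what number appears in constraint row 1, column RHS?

3

Ratio test on column x2 — row 1: 11/4 = 11/4; row 2: 6/3 = 2. Minimum is 2 at row 2 (w2 leaves); pivot element 3.
Divide row 2 by 3; eliminate column x2 from the other rows.
Row 1 update in column RHS: 11 − 4·2 = 3.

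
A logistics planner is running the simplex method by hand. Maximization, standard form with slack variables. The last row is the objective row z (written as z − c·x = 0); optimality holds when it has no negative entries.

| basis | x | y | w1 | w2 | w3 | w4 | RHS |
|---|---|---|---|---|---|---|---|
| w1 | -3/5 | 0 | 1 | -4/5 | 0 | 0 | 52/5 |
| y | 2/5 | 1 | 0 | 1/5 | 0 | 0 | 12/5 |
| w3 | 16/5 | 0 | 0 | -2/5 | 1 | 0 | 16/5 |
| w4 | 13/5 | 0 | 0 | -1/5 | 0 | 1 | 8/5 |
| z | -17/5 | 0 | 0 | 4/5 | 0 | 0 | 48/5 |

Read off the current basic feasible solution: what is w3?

w3 is basic (row 3); its value is the RHS of that row, 16/5.

16/5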